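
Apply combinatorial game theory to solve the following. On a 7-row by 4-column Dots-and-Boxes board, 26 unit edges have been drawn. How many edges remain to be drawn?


Grid: 7 x 4 boxes, i.e. 8 rows and 5 columns of dots.
Horizontal edges: (rows + 1) * cols = 8 * 4 = 32
Vertical edges: rows * (cols + 1) = 7 * 5 = 35
Total edges: 32 + 35 = 67
Edges drawn: 26
Remaining: 67 - 26 = 41

41


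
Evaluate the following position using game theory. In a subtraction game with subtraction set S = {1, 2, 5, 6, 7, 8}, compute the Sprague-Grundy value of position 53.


The subtraction set is S = {1, 2, 5, 6, 7, 8}.
G(k) = mex{ G(k - s) : s in S, s <= k }. We compute iteratively: G(0) = 0.
G(1) = mex({0}) = 1
G(2) = mex({0, 1}) = 2
G(3) = mex({1, 2}) = 0
G(4) = mex({0, 2}) = 1
G(5) = mex({0, 1}) = 2
G(6) = mex({0, 1, 2}) = 3
G(7) = mex({0, 1, 2, 3}) = 4
G(8) = mex({0, 1, 2, 3, 4}) = 5
G(9) = mex({0, 1, 2, 4, 5}) = 3
G(10) = mex({0, 1, 2, 3, 5}) = 4
G(11) = mex({0, 1, 2, 3, 4}) = 5
G(12) = mex({1, 2, 3, 4, 5}) = 0
G(13) = mex({0, 2, 3, 4, 5}) = 1
G(14) = mex({0, 1, 3, 4, 5}) = 2
G(15) = mex({1, 2, 3, 4, 5}) = 0
G(16) = mex({0, 2, 3, 4, 5}) = 1
G(17) = mex({0, 1, 3, 4, 5}) = 2
G(18) = mex({0, 1, 2, 4, 5}) = 3
G(19) = mex({0, 1, 2, 3, 5}) = 4
Observe that G(12)..G(19) = 0, 1, 2, 0, 1, 2, 3, 4 repeats G(0)..G(7) = 0, 1, 2, 0, 1, 2, 3, 4.
For k >= max(S) = 8, G(k) is determined by the previous 8 values G(k-8)..G(k-1); a window of 8 consecutive values has recurred shifted by 12, so by induction G(k + 12) = G(k) for all k >= 0: the sequence is periodic from the start with period 12.
One period: G(0..11) = 0, 1, 2, 0, 1, 2, 3, 4, 5, 3, 4, 5.
53 mod 12 = 5, so G(53) = G(5) = 2.

2


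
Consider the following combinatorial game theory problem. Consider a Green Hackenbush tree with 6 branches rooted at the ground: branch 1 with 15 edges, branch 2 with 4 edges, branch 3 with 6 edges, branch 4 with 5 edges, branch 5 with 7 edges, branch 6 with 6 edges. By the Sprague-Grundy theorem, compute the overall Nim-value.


The tree has 6 branches from the ground vertex.
In Green Hackenbush, the Nim-value of a simple path of length k is k.
Branch 1: length 15, Nim-value = 15
Branch 2: length 4, Nim-value = 4
Branch 3: length 6, Nim-value = 6
Branch 4: length 5, Nim-value = 5
Branch 5: length 7, Nim-value = 7
Branch 6: length 6, Nim-value = 6
Total Nim-value = XOR of all branch values:
0 XOR 15 = 15
15 XOR 4 = 11
11 XOR 6 = 13
13 XOR 5 = 8
8 XOR 7 = 15
15 XOR 6 = 9
Nim-value of the tree = 9

9


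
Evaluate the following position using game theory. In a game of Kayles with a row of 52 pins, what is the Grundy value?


Kayles: a move removes 1 or 2 adjacent pins from a contiguous row.
Removing pins from a row of k leaves two independent rows (a, b) with a + b = k - 1 (one pin) or a + b = k - 2 (two pins); an end removal gives a = 0.
By Sprague-Grundy, G(k) = mex{ G(a) XOR G(b) } over all these splits. G(0) = 0.
G(1): splits (0,0):0^0=0 -> mex({0}) = 1
G(2): splits (0,1):0^1=1 (0,0):0^0=0 -> mex({0, 1}) = 2
G(3): splits (0,2):0^2=2 (1,1):1^1=0 (0,1):0^1=1 -> mex({0, 1, 2}) = 3
G(4): splits (0,3):0^3=3 (1,2):1^2=3 (0,2):0^2=2 (1,1):1^1=0 -> mex({0, 2, 3}) = 1
G(5): splits (0,4):0^1=1 (1,3):1^3=2 (2,2):2^2=0 (0,3):0^3=3 (1,2):1^2=3 -> mex({0, 1, 2, 3}) = 4
G(6) = mex({0, 1, 2, 4}) = 3
G(7) = mex({0, 1, 3, 4, 5}) = 2
G(8) = mex({0, 2, 3, 5, 6}) = 1
G(9) = mex({0, 1, 2, 3, 6, 7}) = 4
G(10) = mex({0, 1, 3, 4, 5, 7}) = 2
G(11) = mex({0, 1, 2, 3, 4, 5}) = 6
G(12) = mex({0, 1, 2, 3, 5, 6, 7}) = 4
G(13) = mex({0, 2, 3, 4, 6, 7}) = 1
G(14) = mex({0, 1, 4, 5, 6, 7}) = 2
G(15) = mex({0, 1, 2, 3, 4, 5, 6}) = 7
G(16) = mex({0, 2, 3, 5, 6, 7}) = 1
G(17) = mex({0, 1, 2, 3, 5, 6, 7}) = 4
G(18) = mex({0, 1, 2, 4, 5, 6}) = 3
G(19) = mex({0, 1, 3, 4, 5, 7}) = 2
G(20) = mex({0, 2, 3, 4, 5, 6, 7}) = 1
G(21) = mex({0, 1, 2, 3, 5, 6, 7}) = 4
G(22) = mex({0, 1, 2, 3, 4, 5, 7}) = 6
G(23) = mex({0, 1, 2, 3, 4, 5, 6}) = 7
G(24) = mex({0, 1, 2, 3, 5, 6, 7}) = 4
G(25) = mex({0, 2, 3, 4, 6, 7}) = 1
G(26) = mex({0, 1, 3, 4, 5, 6, 7}) = 2
G(27) = mex({0, 1, 2, 3, 4, 5, 6, 7}) = 8
G(28) = mex({0, 1, 2, 3, 4, 6, 7, 8}) = 5
G(29) = mex({0, 1, 2, 3, 5, 6, 7, 8, 9}) = 4
G(30) = mex({0, 1, 2, 3, 4, 5, 6, 9, 10}) = 7
G(31) = mex({0, 1, 3, 4, 5, 7, 10, 11}) = 2
G(32) = mex({0, 2, 3, 4, 5, 6, 7, 9, 11}) = 1
G(33) = mex({0, 1, 2, 3, 4, 5, 6, 7, 9, 12}) = 8
G(34) = mex({0, 1, 2, 3, 4, 5, 7, 8, 11, 12}) = 6
G(35) = mex({0, 1, 2, 3, 4, 5, 6, 8, 9, 10, 11}) = 7
G(36) = mex({0, 1, 2, 3, 5, 6, 7, 9, 10}) = 4
G(37) = mex({0, 2, 3, 4, 6, 7, 9, 10, 11, 12}) = 1
G(38) = mex({0, 1, 3, 4, 5, 6, 7, 9, 10, 11, 12}) = 2
G(39) = mex({0, 1, 2, 4, 5, 6, 7, 9, 10, 12, 14}) = 3
G(40) = mex({0, 2, 3, 4, 6, 7, 11, 12, 14}) = 1
G(41) = mex({0, 1, 2, 3, 5, 6, 7, 9, 10, 11, 12}) = 4
G(42) = mex({0, 1, 2, 3, 4, 5, 6, 9, 10}) = 7
G(43) = mex({0, 1, 3, 4, 5, 7, 9, 10, 12, 15}) = 2
G(44) = mex({0, 2, 3, 4, 5, 6, 7, 9, 10, 12, 15}) = 1
G(45) = mex({0, 1, 2, 3, 4, 5, 6, 7, 9, 10, 12, 14}) = 8
G(46) = mex({0, 1, 3, 4, 5, 7, 8, 11, 12, 14}) = 2
G(47) = mex({0, 1, 2, 3, 4, 5, 6, 8, 9, 10, 11, 12}) = 7
G(48) = mex({0, 1, 2, 3, 5, 6, 7, 9, 10}) = 4
G(49) = mex({0, 2, 3, 4, 6, 7, 9, 10, 11, 12, 15}) = 1
G(50) = mex({0, 1, 4, 5, 6, 7, 9, 11, 12, 14, 15}) = 2
G(51) = mex({0, 1, 2, 3, 4, 5, 6, 7, 9, 12, 14, 15}) = 8
G(52) = mex({0, 2, 3, 4, 5, 6, 7, 8, 11, 12, 15}) = 1
Therefore G(52) = 1.

1


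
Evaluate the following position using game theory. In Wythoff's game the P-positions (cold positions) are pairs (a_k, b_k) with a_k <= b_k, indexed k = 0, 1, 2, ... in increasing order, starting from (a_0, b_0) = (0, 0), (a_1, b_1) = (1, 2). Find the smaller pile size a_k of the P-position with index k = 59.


By Wythoff's theorem, a_k = floor(k * phi) and b_k = floor(k * phi^2) = a_k + k, where phi = (1 + sqrt(5))/2 is the golden ratio.
phi = (1 + sqrt(5))/2 = 1.618034
k = 59
k * phi = 59 * 1.618034 = 95.464005
a_59 = floor(k * phi) = 95

95


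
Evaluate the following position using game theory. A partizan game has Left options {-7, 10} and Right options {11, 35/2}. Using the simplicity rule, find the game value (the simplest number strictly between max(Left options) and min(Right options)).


Left options: {-7, 10}, max = 10
Right options: {11, 35/2}, min = 11
All options are numbers and max(Left) < min(Right), so by the simplicity theorem the value is the simplest (earliest-born) number strictly between 10 and 11.
No integer lies strictly between 10 and 11, so the value is the dyadic rational m/2^k in the interval with the smallest k (then m odd); search k = 1, 2, ...:
Denominator 2: 21/2 lies strictly between 10 and 11 -- found.
The simplest number in the interval is 21/2.
Game value = 21/2

21/2


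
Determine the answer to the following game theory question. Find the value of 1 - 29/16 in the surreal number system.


x = 1, y = 29/16
Converting to common denominator: 16
x = 16/16, y = 29/16
x - y = 1 - 29/16 = -13/16

-13/16


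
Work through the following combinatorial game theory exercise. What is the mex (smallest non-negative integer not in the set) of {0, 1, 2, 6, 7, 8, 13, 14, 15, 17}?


Set = {0, 1, 2, 6, 7, 8, 13, 14, 15, 17}
0 is in the set.
1 is in the set.
2 is in the set.
3 is NOT in the set. This is the mex.
mex = 3

3


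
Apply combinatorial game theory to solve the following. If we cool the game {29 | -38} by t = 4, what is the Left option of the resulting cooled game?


Original game: {29 | -38} (a switch {a | b} with a > b).
Cooling by t (for t below the temperature (a - b)/2 = 67/2) taxes each move by t: {a | b} cooled by t is {a - t | b + t}.
Cooling amount: t = 4
Cooled Left option: 29 - 4 = 25
Cooled Right option: -38 + 4 = -34
Cooled game: {25 | -34}
Left option = 25

25


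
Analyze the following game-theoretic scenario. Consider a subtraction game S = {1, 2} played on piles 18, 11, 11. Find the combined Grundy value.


Subtraction set: {1, 2}
For this subtraction set, G(n) = n mod 3 (period = max + 1 = 3).
Pile 1 (size 18): G(18) = 18 mod 3 = 0
Pile 2 (size 11): G(11) = 11 mod 3 = 2
Pile 3 (size 11): G(11) = 11 mod 3 = 2
Total Grundy value = XOR of all: 0 XOR 2 XOR 2 = 0

0


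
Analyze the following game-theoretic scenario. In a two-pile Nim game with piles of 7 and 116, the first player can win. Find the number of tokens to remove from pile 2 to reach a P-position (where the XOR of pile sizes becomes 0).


Piles: 7 and 116
Current XOR: 7 XOR 116 = 115 (non-zero, so this is an N-position).
To make the XOR zero, we need to find a move that balances the piles.
For pile 2 (size 116): target = 116 XOR 115 = 7
We reduce pile 2 from 116 to 7.
Tokens removed: 116 - 7 = 109
Verification: 7 XOR 7 = 0

109


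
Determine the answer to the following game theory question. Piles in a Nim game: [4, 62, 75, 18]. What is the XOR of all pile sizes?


We need the XOR (exclusive or) of all pile sizes.
After XOR-ing pile 1 (size 4): 0 XOR 4 = 4
After XOR-ing pile 2 (size 62): 4 XOR 62 = 58
After XOR-ing pile 3 (size 75): 58 XOR 75 = 113
After XOR-ing pile 4 (size 18): 113 XOR 18 = 99
The Nim-value of this position is 99.

99


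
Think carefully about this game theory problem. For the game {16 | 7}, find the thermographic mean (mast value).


Game = {16 | 7}, a switch {a | b} with numbers a > b.
Its thermograph has left wall a - t and right wall b + t, which meet at t = (a - b)/2, where both equal (a + b)/2. So the mast (mean value) is at (a + b)/2.
Mean = (16 + (7))/2 = 23/2 = 23/2

23/2


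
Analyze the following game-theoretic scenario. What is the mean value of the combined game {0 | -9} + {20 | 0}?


G1 = {0 | -9}, G2 = {20 | 0}
Each is a switch {a | b} with numbers a > b; its mean value is (a + b)/2, and mean value is additive over game sums: m(G1 + G2) = m(G1) + m(G2).
Mean of G1 = (0 + (-9))/2 = -9/2 = -9/2
Mean of G2 = (20 + (0))/2 = 20/2 = 10
Mean of G1 + G2 = -9/2 + 10 = 11/2

11/2


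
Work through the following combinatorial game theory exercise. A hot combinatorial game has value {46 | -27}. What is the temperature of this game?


The game is {46 | -27}, a switch {a | b} with numbers a > b.
Cooling {a | b} by t gives {a - t | b + t}, which stops being hot when a - t = b + t, i.e. at t = (a - b)/2. So the temperature of a switch is (a - b)/2.
Temperature = (Left option - Right option) / 2
= (46 - (-27)) / 2
= 73 / 2
= 73/2

73/2


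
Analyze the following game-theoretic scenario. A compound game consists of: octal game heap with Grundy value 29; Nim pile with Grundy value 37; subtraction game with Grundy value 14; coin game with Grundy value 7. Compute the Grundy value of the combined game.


By the Sprague-Grundy theorem, the Grundy value of a sum of games is the XOR of individual Grundy values.
octal game heap: Grundy value = 29. Running XOR: 0 XOR 29 = 29
Nim pile: Grundy value = 37. Running XOR: 29 XOR 37 = 56
subtraction game: Grundy value = 14. Running XOR: 56 XOR 14 = 54
coin game: Grundy value = 7. Running XOR: 54 XOR 7 = 49
The combined Grundy value is 49.

49


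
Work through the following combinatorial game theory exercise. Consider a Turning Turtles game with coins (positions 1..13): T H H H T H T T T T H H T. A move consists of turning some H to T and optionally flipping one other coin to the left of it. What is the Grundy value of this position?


Coins: T H H H T H T T T T H H T
Key fact: a single head at position k behaves exactly like a Nim heap of size k (turning it to T and optionally flipping a coin at j < k corresponds to moving the heap from k to j, or to 0), and heads combine as a disjunctive sum (two heads at the same place would cancel, matching j XOR j = 0). So the Nim-value is the XOR of the 1-indexed positions of the heads.
Face-up positions (1-indexed): [2, 3, 4, 6, 11, 12]
XOR 0 with 2: 0 XOR 2 = 2
XOR 2 with 3: 2 XOR 3 = 1
XOR 1 with 4: 1 XOR 4 = 5
XOR 5 with 6: 5 XOR 6 = 3
XOR 3 with 11: 3 XOR 11 = 8
XOR 8 with 12: 8 XOR 12 = 4
Nim-value = 4

4


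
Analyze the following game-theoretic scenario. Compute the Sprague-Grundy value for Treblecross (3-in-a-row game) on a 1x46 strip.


Treblecross: place X on empty cells; 3-in-a-row wins.
Playing within two cells of an existing X lets the opponent win at once, so sensible play treats the cells i-2..i+2 around each X as dead. The player left with no safe cell loses, so this is a normal-play take-away game on strips of safe cells.
Placing X at cell i (0-indexed) of a strip of k safe cells leaves independent strips of sizes max(0, i-2) and max(0, k-i-3). Hence G(k) = mex{ G(max(0,i-2)) XOR G(max(0,k-i-3)) : 0 <= i < k }, with G(0) = 0.
G(1): splits (0,0):0^0=0 -> mex({0}) = 1
G(2): splits (0,0):0^0=0 -> mex({0}) = 1
G(3): splits (0,0):0^0=0 -> mex({0}) = 1
G(4): splits (0,1):0^1=1 (0,0):0^0=0 -> mex({0, 1}) = 2
G(5): splits (0,2):0^1=1 (0,1):0^1=1 (0,0):0^0=0 -> mex({0, 1}) = 2
G(6) = mex({1}) = 0
G(7) = mex({0, 1, 2}) = 3
G(8) = mex({0, 1, 2}) = 3
G(9) = mex({0, 2}) = 1
G(10) = mex({0, 2, 3}) = 1
G(11) = mex({0, 3}) = 1
G(12) = mex({1, 3}) = 0
G(13) = mex({0, 1, 2, 3}) = 4
G(14) = mex({0, 1, 2}) = 3
G(15) = mex({0, 1, 2}) = 3
G(16) = mex({0, 1, 2, 4}) = 3
G(17) = mex({0, 1, 3, 4}) = 2
G(18) = mex({0, 1, 3, 4}) = 2
G(19) = mex({0, 1, 3, 5}) = 2
G(20) = mex({0, 1, 2, 3, 5}) = 4
G(21) = mex({0, 1, 2, 3, 5}) = 4
G(22) = mex({1, 2, 6}) = 0
G(23) = mex({0, 1, 2, 3, 4, 6}) = 5
G(24) = mex({0, 1, 2, 3, 4}) = 5
G(25) = mex({0, 1, 3, 4, 7}) = 2
G(26) = mex({0, 1, 3, 4, 5, 7}) = 2
G(27) = mex({0, 1, 3, 5}) = 2
G(28) = mex({0, 1, 2, 5}) = 3
G(29) = mex({0, 1, 2, 4, 5, 6}) = 3
G(30) = mex({1, 2, 4, 6}) = 0
G(31) = mex({0, 1, 2, 3, 4, 6}) = 5
G(32) = mex({1, 2, 3, 4, 7}) = 0
G(33) = mex({0, 3, 7}) = 1
G(34) = mex({0, 2, 3, 5, 7}) = 1
G(35) = mex({0, 2, 3, 5, 6}) = 1
G(36) = mex({0, 1, 2, 5, 6}) = 3
G(37) = mex({0, 1, 2, 4, 5, 6}) = 3
G(38) = mex({0, 1, 2, 4}) = 3
G(39) = mex({0, 1, 2, 3, 4, 7}) = 5
G(40) = mex({0, 1, 2, 3, 4, 5, 7}) = 6
G(41) = mex({0, 1, 2, 3, 5, 7}) = 4
G(42) = mex({0, 1, 2, 3, 5, 6, 7}) = 4
G(43) = mex({0, 2, 3, 5, 6}) = 1
G(44) = mex({1, 2, 3, 4, 5, 6}) = 0
G(45) = mex({0, 1, 2, 3, 4, 6, 7}) = 5
G(46) = mex({0, 1, 2, 3, 4, 7}) = 5
Therefore G(46) = 5.

5


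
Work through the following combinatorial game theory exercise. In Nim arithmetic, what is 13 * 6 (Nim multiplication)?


Nim multiplication is bilinear over XOR: (u XOR v) * w = (u*w) XOR (v*w).
So we split each operand into its bit components and XOR the pairwise Nim products.
13 = 1 + 4 + 8 (as XOR of powers of 2).
6 = 2 + 4 (as XOR of powers of 2).
Using the standard Nim-product table on single bits:
  2*2 = 3,   2*4 = 8,   2*8 = 12,
  4*4 = 6,   4*8 = 11,  8*8 = 13,
and  1*x = x (identity), k*l = l*k (commutative).
Pairwise Nim products:
  1 * 2 = 2
  1 * 4 = 4
  4 * 2 = 8
  4 * 4 = 6
  8 * 2 = 12
  8 * 4 = 11
XOR them: 2 XOR 4 XOR 8 XOR 6 XOR 12 XOR 11 = 15.
Result: 13 * 6 = 15 (in Nim).

15


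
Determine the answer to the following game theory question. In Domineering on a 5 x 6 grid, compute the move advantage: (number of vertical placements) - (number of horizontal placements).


Board is 5 x 6 (rows x cols).
Left (vertical) placements: (rows-1) * cols = 4 * 6 = 24
Right (horizontal) placements: rows * (cols-1) = 5 * 5 = 25
Advantage = Left - Right = 24 - 25 = -1

-1


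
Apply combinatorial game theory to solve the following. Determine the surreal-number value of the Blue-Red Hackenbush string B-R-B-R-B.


Edges (from ground): B-R-B-R-B
By Berlekamp's sign-expansion rule, a Blue-Red Hackenbush stalk has the value of the surreal number whose sign sequence is the edge sequence with B -> + and R -> -.
Sign sequence: +-+-+
Trace the sign expansion in the surreal number tree, starting from 0:
Edge 1: B (sign +) -> bounds (0, +inf), value = 1
Edge 2: R (sign -) -> bounds (0, 1), value = 1/2
Edge 3: B (sign +) -> bounds (1/2, 1), value = 3/4
Edge 4: R (sign -) -> bounds (1/2, 3/4), value = 5/8
Edge 5: B (sign +) -> bounds (5/8, 3/4), value = 11/16
Game value = 11/16

11/16


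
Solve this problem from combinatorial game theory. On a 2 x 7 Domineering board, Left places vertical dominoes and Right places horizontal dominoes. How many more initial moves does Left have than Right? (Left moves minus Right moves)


Board is 2 x 7 (rows x cols).
Left (vertical) placements: (rows-1) * cols = 1 * 7 = 7
Right (horizontal) placements: rows * (cols-1) = 2 * 6 = 12
Advantage = Left - Right = 7 - 12 = -5

-5


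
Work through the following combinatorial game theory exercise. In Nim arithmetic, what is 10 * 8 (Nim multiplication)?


Nim multiplication is bilinear over XOR: (u XOR v) * w = (u*w) XOR (v*w).
So we split each operand into its bit components and XOR the pairwise Nim products.
10 = 2 + 8 (as XOR of powers of 2).
8 = 8 (as XOR of powers of 2).
Using the standard Nim-product table on single bits:
  2*2 = 3,   2*4 = 8,   2*8 = 12,
  4*4 = 6,   4*8 = 11,  8*8 = 13,
and  1*x = x (identity), k*l = l*k (commutative).
Pairwise Nim products:
  2 * 8 = 12
  8 * 8 = 13
XOR them: 12 XOR 13 = 1.
Result: 10 * 8 = 1 (in Nim).

1


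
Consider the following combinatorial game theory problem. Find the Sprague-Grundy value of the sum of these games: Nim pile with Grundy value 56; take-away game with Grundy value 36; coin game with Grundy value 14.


By the Sprague-Grundy theorem, the Grundy value of a sum of games is the XOR of individual Grundy values.
Nim pile: Grundy value = 56. Running XOR: 0 XOR 56 = 56
take-away game: Grundy value = 36. Running XOR: 56 XOR 36 = 28
coin game: Grundy value = 14. Running XOR: 28 XOR 14 = 18
The combined Grundy value is 18.

18


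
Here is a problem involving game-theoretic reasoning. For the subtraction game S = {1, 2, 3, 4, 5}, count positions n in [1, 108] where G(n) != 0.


Subtraction set S = {1, 2, 3, 4, 5}, so G(n) = n mod 6.
G(n) = 0 when n is a multiple of 6.
Multiples of 6 in [1, 108]: 18
N-positions (nonzero Grundy) = 108 - 18 = 90

90


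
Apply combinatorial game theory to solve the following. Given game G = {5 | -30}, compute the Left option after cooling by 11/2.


Original game: {5 | -30} (a switch {a | b} with a > b).
Cooling by t (for t below the temperature (a - b)/2 = 35/2) taxes each move by t: {a | b} cooled by t is {a - t | b + t}.
Cooling amount: t = 11/2
Cooled Left option: 5 - 11/2 = -1/2
Cooled Right option: -30 + 11/2 = -49/2
Cooled game: {-1/2 | -49/2}
Left option = -1/2

-1/2


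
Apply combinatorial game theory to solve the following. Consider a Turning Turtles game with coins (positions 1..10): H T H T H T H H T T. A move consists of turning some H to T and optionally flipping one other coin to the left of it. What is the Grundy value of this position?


Coins: H T H T H T H H T T
Key fact: a single head at position k behaves exactly like a Nim heap of size k (turning it to T and optionally flipping a coin at j < k corresponds to moving the heap from k to j, or to 0), and heads combine as a disjunctive sum (two heads at the same place would cancel, matching j XOR j = 0). So the Nim-value is the XOR of the 1-indexed positions of the heads.
Face-up positions (1-indexed): [1, 3, 5, 7, 8]
XOR 0 with 1: 0 XOR 1 = 1
XOR 1 with 3: 1 XOR 3 = 2
XOR 2 with 5: 2 XOR 5 = 7
XOR 7 with 7: 7 XOR 7 = 0
XOR 0 with 8: 0 XOR 8 = 8
Nim-value = 8

8


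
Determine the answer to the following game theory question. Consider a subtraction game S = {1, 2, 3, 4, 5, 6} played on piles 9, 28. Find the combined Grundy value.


Subtraction set: {1, 2, 3, 4, 5, 6}
For this subtraction set, G(n) = n mod 7 (period = max + 1 = 7).
Pile 1 (size 9): G(9) = 9 mod 7 = 2
Pile 2 (size 28): G(28) = 28 mod 7 = 0
Total Grundy value = XOR of all: 2 XOR 0 = 2

2


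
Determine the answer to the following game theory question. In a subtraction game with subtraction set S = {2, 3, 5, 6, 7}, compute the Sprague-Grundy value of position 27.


The subtraction set is S = {2, 3, 5, 6, 7}.
G(k) = mex{ G(k - s) : s in S, s <= k }. We compute iteratively: G(0) = 0.
G(1) = mex({}) = 0
G(2) = mex({0}) = 1
G(3) = mex({0}) = 1
G(4) = mex({0, 1}) = 2
G(5) = mex({0, 1}) = 2
G(6) = mex({0, 1, 2}) = 3
G(7) = mex({0, 1, 2}) = 3
G(8) = mex({0, 1, 2, 3}) = 4
G(9) = mex({1, 2, 3}) = 0
G(10) = mex({1, 2, 3, 4}) = 0
G(11) = mex({0, 2, 3, 4}) = 1
G(12) = mex({0, 2, 3}) = 1
G(13) = mex({0, 1, 3, 4}) = 2
G(14) = mex({0, 1, 3, 4}) = 2
G(15) = mex({0, 1, 2, 4}) = 3
Observe that G(9)..G(15) = 0, 0, 1, 1, 2, 2, 3 repeats G(0)..G(6) = 0, 0, 1, 1, 2, 2, 3.
For k >= max(S) = 7, G(k) is determined by the previous 7 values G(k-7)..G(k-1); a window of 7 consecutive values has recurred shifted by 9, so by induction G(k + 9) = G(k) for all k >= 0: the sequence is periodic from the start with period 9.
One period: G(0..8) = 0, 0, 1, 1, 2, 2, 3, 3, 4.
27 mod 9 = 0, so G(27) = G(0) = 0.

0


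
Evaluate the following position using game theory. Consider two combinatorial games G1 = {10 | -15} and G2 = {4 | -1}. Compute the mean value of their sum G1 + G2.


G1 = {10 | -15}, G2 = {4 | -1}
Each is a switch {a | b} with numbers a > b; its mean value is (a + b)/2, and mean value is additive over game sums: m(G1 + G2) = m(G1) + m(G2).
Mean of G1 = (10 + (-15))/2 = -5/2 = -5/2
Mean of G2 = (4 + (-1))/2 = 3/2 = 3/2
Mean of G1 + G2 = -5/2 + 3/2 = -1

-1


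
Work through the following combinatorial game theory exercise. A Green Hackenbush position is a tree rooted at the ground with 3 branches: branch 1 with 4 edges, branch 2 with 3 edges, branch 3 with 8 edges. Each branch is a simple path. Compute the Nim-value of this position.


The tree has 3 branches from the ground vertex.
In Green Hackenbush, the Nim-value of a simple path of length k is k.
Branch 1: length 4, Nim-value = 4
Branch 2: length 3, Nim-value = 3
Branch 3: length 8, Nim-value = 8
Total Nim-value = XOR of all branch values:
0 XOR 4 = 4
4 XOR 3 = 7
7 XOR 8 = 15
Nim-value of the tree = 15

15


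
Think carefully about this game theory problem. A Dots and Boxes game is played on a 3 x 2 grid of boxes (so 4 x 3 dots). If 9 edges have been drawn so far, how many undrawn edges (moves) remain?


Grid: 3 x 2 boxes, i.e. 4 rows and 3 columns of dots.
Horizontal edges: (rows + 1) * cols = 4 * 2 = 8
Vertical edges: rows * (cols + 1) = 3 * 3 = 9
Total edges: 8 + 9 = 17
Edges drawn: 9
Remaining: 17 - 9 = 8

8


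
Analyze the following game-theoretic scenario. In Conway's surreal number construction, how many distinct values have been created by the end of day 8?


Day 0: {|} = 0 is born. Count = 1.
Day n: the number of surreal numbers born by day n is 2^(n+1) - 1.
By day 0: 2^1 - 1 = 1
By day 1: 2^2 - 1 = 3
By day 2: 2^3 - 1 = 7
By day 3: 2^4 - 1 = 15
By day 4: 2^5 - 1 = 31
By day 5: 2^6 - 1 = 63
By day 6: 2^7 - 1 = 127
By day 7: 2^8 - 1 = 255
By day 8: 2^9 - 1 = 511
By day 8: 511 surreal numbers.

511


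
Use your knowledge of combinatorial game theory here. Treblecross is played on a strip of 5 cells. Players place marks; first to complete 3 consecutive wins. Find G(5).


Treblecross: place X on empty cells; 3-in-a-row wins.
Playing within two cells of an existing X lets the opponent win at once, so sensible play treats the cells i-2..i+2 around each X as dead. The player left with no safe cell loses, so this is a normal-play take-away game on strips of safe cells.
Placing X at cell i (0-indexed) of a strip of k safe cells leaves independent strips of sizes max(0, i-2) and max(0, k-i-3). Hence G(k) = mex{ G(max(0,i-2)) XOR G(max(0,k-i-3)) : 0 <= i < k }, with G(0) = 0.
G(1): splits (0,0):0^0=0 -> mex({0}) = 1
G(2): splits (0,0):0^0=0 -> mex({0}) = 1
G(3): splits (0,0):0^0=0 -> mex({0}) = 1
G(4): splits (0,1):0^1=1 (0,0):0^0=0 -> mex({0, 1}) = 2
G(5): splits (0,2):0^1=1 (0,1):0^1=1 (0,0):0^0=0 -> mex({0, 1}) = 2
Therefore G(5) = 2.

2


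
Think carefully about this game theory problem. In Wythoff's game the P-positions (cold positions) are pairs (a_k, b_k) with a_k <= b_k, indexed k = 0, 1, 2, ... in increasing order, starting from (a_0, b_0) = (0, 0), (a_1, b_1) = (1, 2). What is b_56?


By Wythoff's theorem, a_k = floor(k * phi) and b_k = floor(k * phi^2) = a_k + k, where phi = (1 + sqrt(5))/2 is the golden ratio.
phi = (1 + sqrt(5))/2 = 1.618034
phi^2 = phi + 1 = 2.618034
k = 56
k * phi^2 = 56 * 2.618034 = 146.609903
b_56 = floor(k * phi^2) = 146 (check: a_56 + k = 90 + 56 = 146)

146


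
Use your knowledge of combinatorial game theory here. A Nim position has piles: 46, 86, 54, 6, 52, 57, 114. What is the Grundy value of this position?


We need the XOR (exclusive or) of all pile sizes.
After XOR-ing pile 1 (size 46): 0 XOR 46 = 46
After XOR-ing pile 2 (size 86): 46 XOR 86 = 120
After XOR-ing pile 3 (size 54): 120 XOR 54 = 78
After XOR-ing pile 4 (size 6): 78 XOR 6 = 72
After XOR-ing pile 5 (size 52): 72 XOR 52 = 124
After XOR-ing pile 6 (size 57): 124 XOR 57 = 69
After XOR-ing pile 7 (size 114): 69 XOR 114 = 55
The Nim-value of this position is 55.

55


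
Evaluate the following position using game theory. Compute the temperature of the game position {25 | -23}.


The game is {25 | -23}, a switch {a | b} with numbers a > b.
Cooling {a | b} by t gives {a - t | b + t}, which stops being hot when a - t = b + t, i.e. at t = (a - b)/2. So the temperature of a switch is (a - b)/2.
Temperature = (Left option - Right option) / 2
= (25 - (-23)) / 2
= 48 / 2
= 24

24


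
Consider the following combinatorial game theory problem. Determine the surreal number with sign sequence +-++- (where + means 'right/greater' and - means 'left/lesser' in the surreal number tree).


Sign expansion: +-++-
Rule: track bounds (lo, hi), initially (-inf, +inf). On '+', the current value becomes lo and we move to the simplest number in (value, hi): value + 1 if hi = +inf, otherwise the midpoint (value + hi)/2. On '-', the current value becomes hi and we move to value - 1 if lo = -inf, otherwise the midpoint (lo + value)/2.
Start at 0.
Step 1: sign = +, move right. Bounds: (0, +inf). Value = 1
Step 2: sign = -, move left. Bounds: (0, 1). Value = 1/2
Step 3: sign = +, move right. Bounds: (1/2, 1). Value = 3/4
Step 4: sign = +, move right. Bounds: (3/4, 1). Value = 7/8
Step 5: sign = -, move left. Bounds: (3/4, 7/8). Value = 13/16
The surreal number with sign expansion +-++- is 13/16.

13/16


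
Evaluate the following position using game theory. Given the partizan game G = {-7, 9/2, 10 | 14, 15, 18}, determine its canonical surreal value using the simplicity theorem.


Left options: {-7, 9/2, 10}, max = 10
Right options: {14, 15, 18}, min = 14
All options are numbers and max(Left) < min(Right), so by the simplicity theorem the value is the simplest (earliest-born) number strictly between 10 and 14.
Integers 11 through 13 all lie strictly between 10 and 14.
Among integers, the simplest (lowest birthday = smallest |n|; 0 is born on day 0, +-n on day n) is 11.
No non-integer in the interval can be simpler: if x is a non-integer in the interval, then floor(x) or ceil(x) also lies in the interval (the interval contains an integer), and both are proper prefixes of x's sign expansion, i.e. born earlier. So the game value is 11.
Game value = 11

11


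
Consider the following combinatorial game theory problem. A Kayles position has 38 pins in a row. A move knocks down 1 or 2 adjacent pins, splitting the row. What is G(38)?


Kayles: a move removes 1 or 2 adjacent pins from a contiguous row.
Removing pins from a row of k leaves two independent rows (a, b) with a + b = k - 1 (one pin) or a + b = k - 2 (two pins); an end removal gives a = 0.
By Sprague-Grundy, G(k) = mex{ G(a) XOR G(b) } over all these splits. G(0) = 0.
G(1): splits (0,0):0^0=0 -> mex({0}) = 1
G(2): splits (0,1):0^1=1 (0,0):0^0=0 -> mex({0, 1}) = 2
G(3): splits (0,2):0^2=2 (1,1):1^1=0 (0,1):0^1=1 -> mex({0, 1, 2}) = 3
G(4): splits (0,3):0^3=3 (1,2):1^2=3 (0,2):0^2=2 (1,1):1^1=0 -> mex({0, 2, 3}) = 1
G(5): splits (0,4):0^1=1 (1,3):1^3=2 (2,2):2^2=0 (0,3):0^3=3 (1,2):1^2=3 -> mex({0, 1, 2, 3}) = 4
G(6) = mex({0, 1, 2, 4}) = 3
G(7) = mex({0, 1, 3, 4, 5}) = 2
G(8) = mex({0, 2, 3, 5, 6}) = 1
G(9) = mex({0, 1, 2, 3, 6, 7}) = 4
G(10) = mex({0, 1, 3, 4, 5, 7}) = 2
G(11) = mex({0, 1, 2, 3, 4, 5}) = 6
G(12) = mex({0, 1, 2, 3, 5, 6, 7}) = 4
G(13) = mex({0, 2, 3, 4, 6, 7}) = 1
G(14) = mex({0, 1, 4, 5, 6, 7}) = 2
G(15) = mex({0, 1, 2, 3, 4, 5, 6}) = 7
G(16) = mex({0, 2, 3, 5, 6, 7}) = 1
G(17) = mex({0, 1, 2, 3, 5, 6, 7}) = 4
G(18) = mex({0, 1, 2, 4, 5, 6}) = 3
G(19) = mex({0, 1, 3, 4, 5, 7}) = 2
G(20) = mex({0, 2, 3, 4, 5, 6, 7}) = 1
G(21) = mex({0, 1, 2, 3, 5, 6, 7}) = 4
G(22) = mex({0, 1, 2, 3, 4, 5, 7}) = 6
G(23) = mex({0, 1, 2, 3, 4, 5, 6}) = 7
G(24) = mex({0, 1, 2, 3, 5, 6, 7}) = 4
G(25) = mex({0, 2, 3, 4, 6, 7}) = 1
G(26) = mex({0, 1, 3, 4, 5, 6, 7}) = 2
G(27) = mex({0, 1, 2, 3, 4, 5, 6, 7}) = 8
G(28) = mex({0, 1, 2, 3, 4, 6, 7, 8}) = 5
G(29) = mex({0, 1, 2, 3, 5, 6, 7, 8, 9}) = 4
G(30) = mex({0, 1, 2, 3, 4, 5, 6, 9, 10}) = 7
G(31) = mex({0, 1, 3, 4, 5, 7, 10, 11}) = 2
G(32) = mex({0, 2, 3, 4, 5, 6, 7, 9, 11}) = 1
G(33) = mex({0, 1, 2, 3, 4, 5, 6, 7, 9, 12}) = 8
G(34) = mex({0, 1, 2, 3, 4, 5, 7, 8, 11, 12}) = 6
G(35) = mex({0, 1, 2, 3, 4, 5, 6, 8, 9, 10, 11}) = 7
G(36) = mex({0, 1, 2, 3, 5, 6, 7, 9, 10}) = 4
G(37) = mex({0, 2, 3, 4, 6, 7, 9, 10, 11, 12}) = 1
G(38) = mex({0, 1, 3, 4, 5, 6, 7, 9, 10, 11, 12}) = 2
Therefore G(38) = 2.

2


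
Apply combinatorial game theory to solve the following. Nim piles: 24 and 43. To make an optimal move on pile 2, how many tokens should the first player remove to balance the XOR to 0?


Piles: 24 and 43
Current XOR: 24 XOR 43 = 51 (non-zero, so this is an N-position).
To make the XOR zero, we need to find a move that balances the piles.
For pile 2 (size 43): target = 43 XOR 51 = 24
We reduce pile 2 from 43 to 24.
Tokens removed: 43 - 24 = 19
Verification: 24 XOR 24 = 0

19


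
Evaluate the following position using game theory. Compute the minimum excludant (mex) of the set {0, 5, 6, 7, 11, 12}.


Set = {0, 5, 6, 7, 11, 12}
0 is in the set.
1 is NOT in the set. This is the mex.
mex = 1

1


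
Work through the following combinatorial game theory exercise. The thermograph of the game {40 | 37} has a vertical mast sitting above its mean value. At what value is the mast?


Game = {40 | 37}, a switch {a | b} with numbers a > b.
Its thermograph has left wall a - t and right wall b + t, which meet at t = (a - b)/2, where both equal (a + b)/2. So the mast (mean value) is at (a + b)/2.
Mean = (40 + (37))/2 = 77/2 = 77/2

77/2


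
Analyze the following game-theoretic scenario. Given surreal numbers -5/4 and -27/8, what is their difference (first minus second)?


x = -5/4, y = -27/8
Converting to common denominator: 8
x = -10/8, y = -27/8
x - y = -5/4 - -27/8 = 17/8

17/8


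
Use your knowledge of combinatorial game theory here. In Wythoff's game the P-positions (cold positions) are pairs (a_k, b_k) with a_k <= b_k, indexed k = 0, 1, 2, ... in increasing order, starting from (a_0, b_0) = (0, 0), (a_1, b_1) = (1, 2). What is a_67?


By Wythoff's theorem, a_k = floor(k * phi) and b_k = floor(k * phi^2) = a_k + k, where phi = (1 + sqrt(5))/2 is the golden ratio.
phi = (1 + sqrt(5))/2 = 1.618034
k = 67
k * phi = 67 * 1.618034 = 108.408277
a_67 = floor(k * phi) = 108

108


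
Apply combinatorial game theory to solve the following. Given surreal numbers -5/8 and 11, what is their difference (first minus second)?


x = -5/8, y = 11
Converting to common denominator: 8
x = -5/8, y = 88/8
x - y = -5/8 - 11 = -93/8

-93/8


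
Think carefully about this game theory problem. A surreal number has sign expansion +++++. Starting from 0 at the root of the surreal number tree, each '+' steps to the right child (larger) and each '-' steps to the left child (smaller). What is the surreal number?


Sign expansion: +++++
Rule: track bounds (lo, hi), initially (-inf, +inf). On '+', the current value becomes lo and we move to the simplest number in (value, hi): value + 1 if hi = +inf, otherwise the midpoint (value + hi)/2. On '-', the current value becomes hi and we move to value - 1 if lo = -inf, otherwise the midpoint (lo + value)/2.
Start at 0.
Step 1: sign = +, move right. Bounds: (0, +inf). Value = 1
Step 2: sign = +, move right. Bounds: (1, +inf). Value = 2
Step 3: sign = +, move right. Bounds: (2, +inf). Value = 3
Step 4: sign = +, move right. Bounds: (3, +inf). Value = 4
Step 5: sign = +, move right. Bounds: (4, +inf). Value = 5
The surreal number with sign expansion +++++ is 5.

5


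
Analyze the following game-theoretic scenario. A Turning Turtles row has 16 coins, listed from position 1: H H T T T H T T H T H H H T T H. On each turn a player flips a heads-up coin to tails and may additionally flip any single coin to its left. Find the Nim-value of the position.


Coins: H H T T T H T T H T H H H T T H
Key fact: a single head at position k behaves exactly like a Nim heap of size k (turning it to T and optionally flipping a coin at j < k corresponds to moving the heap from k to j, or to 0), and heads combine as a disjunctive sum (two heads at the same place would cancel, matching j XOR j = 0). So the Nim-value is the XOR of the 1-indexed positions of the heads.
Face-up positions (1-indexed): [1, 2, 6, 9, 11, 12, 13, 16]
XOR 0 with 1: 0 XOR 1 = 1
XOR 1 with 2: 1 XOR 2 = 3
XOR 3 with 6: 3 XOR 6 = 5
XOR 5 with 9: 5 XOR 9 = 12
XOR 12 with 11: 12 XOR 11 = 7
XOR 7 with 12: 7 XOR 12 = 11
XOR 11 with 13: 11 XOR 13 = 6
XOR 6 with 16: 6 XOR 16 = 22
Nim-value = 22

22


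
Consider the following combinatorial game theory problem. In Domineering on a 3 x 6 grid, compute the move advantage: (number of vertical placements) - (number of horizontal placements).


Board is 3 x 6 (rows x cols).
Left (vertical) placements: (rows-1) * cols = 2 * 6 = 12
Right (horizontal) placements: rows * (cols-1) = 3 * 5 = 15
Advantage = Left - Right = 12 - 15 = -3

-3


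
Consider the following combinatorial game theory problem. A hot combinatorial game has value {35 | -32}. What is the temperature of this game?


The game is {35 | -32}, a switch {a | b} with numbers a > b.
Cooling {a | b} by t gives {a - t | b + t}, which stops being hot when a - t = b + t, i.e. at t = (a - b)/2. So the temperature of a switch is (a - b)/2.
Temperature = (Left option - Right option) / 2
= (35 - (-32)) / 2
= 67 / 2
= 67/2

67/2


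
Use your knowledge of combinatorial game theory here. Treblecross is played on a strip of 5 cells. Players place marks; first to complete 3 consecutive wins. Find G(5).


Treblecross: place X on empty cells; 3-in-a-row wins.
Playing within two cells of an existing X lets the opponent win at once, so sensible play treats the cells i-2..i+2 around each X as dead. The player left with no safe cell loses, so this is a normal-play take-away game on strips of safe cells.
Placing X at cell i (0-indexed) of a strip of k safe cells leaves independent strips of sizes max(0, i-2) and max(0, k-i-3). Hence G(k) = mex{ G(max(0,i-2)) XOR G(max(0,k-i-3)) : 0 <= i < k }, with G(0) = 0.
G(1): splits (0,0):0^0=0 -> mex({0}) = 1
G(2): splits (0,0):0^0=0 -> mex({0}) = 1
G(3): splits (0,0):0^0=0 -> mex({0}) = 1
G(4): splits (0,1):0^1=1 (0,0):0^0=0 -> mex({0, 1}) = 2
G(5): splits (0,2):0^1=1 (0,1):0^1=1 (0,0):0^0=0 -> mex({0, 1}) = 2
Therefore G(5) = 2.

2


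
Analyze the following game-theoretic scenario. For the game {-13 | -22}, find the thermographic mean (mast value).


Game = {-13 | -22}, a switch {a | b} with numbers a > b.
Its thermograph has left wall a - t and right wall b + t, which meet at t = (a - b)/2, where both equal (a + b)/2. So the mast (mean value) is at (a + b)/2.
Mean = (-13 + (-22))/2 = -35/2 = -35/2

-35/2


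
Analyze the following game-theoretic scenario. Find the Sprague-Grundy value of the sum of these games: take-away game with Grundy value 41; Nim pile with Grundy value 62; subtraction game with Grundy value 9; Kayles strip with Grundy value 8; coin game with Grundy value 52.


By the Sprague-Grundy theorem, the Grundy value of a sum of games is the XOR of individual Grundy values.
take-away game: Grundy value = 41. Running XOR: 0 XOR 41 = 41
Nim pile: Grundy value = 62. Running XOR: 41 XOR 62 = 23
subtraction game: Grundy value = 9. Running XOR: 23 XOR 9 = 30
Kayles strip: Grundy value = 8. Running XOR: 30 XOR 8 = 22
coin game: Grundy value = 52. Running XOR: 22 XOR 52 = 34
The combined Grundy value is 34.

34


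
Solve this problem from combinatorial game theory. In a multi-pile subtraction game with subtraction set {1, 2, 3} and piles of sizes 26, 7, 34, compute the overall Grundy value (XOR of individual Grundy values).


Subtraction set: {1, 2, 3}
For this subtraction set, G(n) = n mod 4 (period = max + 1 = 4).
Pile 1 (size 26): G(26) = 26 mod 4 = 2
Pile 2 (size 7): G(7) = 7 mod 4 = 3
Pile 3 (size 34): G(34) = 34 mod 4 = 2
Total Grundy value = XOR of all: 2 XOR 3 XOR 2 = 3

3


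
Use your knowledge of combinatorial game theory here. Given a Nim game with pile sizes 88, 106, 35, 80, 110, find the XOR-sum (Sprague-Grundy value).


We need the XOR (exclusive or) of all pile sizes.
After XOR-ing pile 1 (size 88): 0 XOR 88 = 88
After XOR-ing pile 2 (size 106): 88 XOR 106 = 50
After XOR-ing pile 3 (size 35): 50 XOR 35 = 17
After XOR-ing pile 4 (size 80): 17 XOR 80 = 65
After XOR-ing pile 5 (size 110): 65 XOR 110 = 47
The Nim-value of this position is 47.

47


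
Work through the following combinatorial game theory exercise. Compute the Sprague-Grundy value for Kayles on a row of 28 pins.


Kayles: a move removes 1 or 2 adjacent pins from a contiguous row.
Removing pins from a row of k leaves two independent rows (a, b) with a + b = k - 1 (one pin) or a + b = k - 2 (two pins); an end removal gives a = 0.
By Sprague-Grundy, G(k) = mex{ G(a) XOR G(b) } over all these splits. G(0) = 0.
G(1): splits (0,0):0^0=0 -> mex({0}) = 1
G(2): splits (0,1):0^1=1 (0,0):0^0=0 -> mex({0, 1}) = 2
G(3): splits (0,2):0^2=2 (1,1):1^1=0 (0,1):0^1=1 -> mex({0, 1, 2}) = 3
G(4): splits (0,3):0^3=3 (1,2):1^2=3 (0,2):0^2=2 (1,1):1^1=0 -> mex({0, 2, 3}) = 1
G(5): splits (0,4):0^1=1 (1,3):1^3=2 (2,2):2^2=0 (0,3):0^3=3 (1,2):1^2=3 -> mex({0, 1, 2, 3}) = 4
G(6) = mex({0, 1, 2, 4}) = 3
G(7) = mex({0, 1, 3, 4, 5}) = 2
G(8) = mex({0, 2, 3, 5, 6}) = 1
G(9) = mex({0, 1, 2, 3, 6, 7}) = 4
G(10) = mex({0, 1, 3, 4, 5, 7}) = 2
G(11) = mex({0, 1, 2, 3, 4, 5}) = 6
G(12) = mex({0, 1, 2, 3, 5, 6, 7}) = 4
G(13) = mex({0, 2, 3, 4, 6, 7}) = 1
G(14) = mex({0, 1, 4, 5, 6, 7}) = 2
G(15) = mex({0, 1, 2, 3, 4, 5, 6}) = 7
G(16) = mex({0, 2, 3, 5, 6, 7}) = 1
G(17) = mex({0, 1, 2, 3, 5, 6, 7}) = 4
G(18) = mex({0, 1, 2, 4, 5, 6}) = 3
G(19) = mex({0, 1, 3, 4, 5, 7}) = 2
G(20) = mex({0, 2, 3, 4, 5, 6, 7}) = 1
G(21) = mex({0, 1, 2, 3, 5, 6, 7}) = 4
G(22) = mex({0, 1, 2, 3, 4, 5, 7}) = 6
G(23) = mex({0, 1, 2, 3, 4, 5, 6}) = 7
G(24) = mex({0, 1, 2, 3, 5, 6, 7}) = 4
G(25) = mex({0, 2, 3, 4, 6, 7}) = 1
G(26) = mex({0, 1, 3, 4, 5, 6, 7}) = 2
G(27) = mex({0, 1, 2, 3, 4, 5, 6, 7}) = 8
G(28) = mex({0, 1, 2, 3, 4, 6, 7, 8}) = 5
Therefore G(28) = 5.

5


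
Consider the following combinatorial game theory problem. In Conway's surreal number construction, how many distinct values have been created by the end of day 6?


Day 0: {|} = 0 is born. Count = 1.
Day n: the number of surreal numbers born by day n is 2^(n+1) - 1.
By day 0: 2^1 - 1 = 1
By day 1: 2^2 - 1 = 3
By day 2: 2^3 - 1 = 7
By day 3: 2^4 - 1 = 15
By day 4: 2^5 - 1 = 31
By day 5: 2^6 - 1 = 63
By day 6: 2^7 - 1 = 127
By day 6: 127 surreal numbers.

127


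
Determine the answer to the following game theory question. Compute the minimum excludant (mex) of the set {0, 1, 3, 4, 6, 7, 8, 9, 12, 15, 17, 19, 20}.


Set = {0, 1, 3, 4, 6, 7, 8, 9, 12, 15, 17, 19, 20}
0 is in the set.
1 is in the set.
2 is NOT in the set. This is the mex.
mex = 2

2


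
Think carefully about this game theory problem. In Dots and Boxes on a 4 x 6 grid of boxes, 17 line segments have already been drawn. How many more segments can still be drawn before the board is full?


Grid: 4 x 6 boxes, i.e. 5 rows and 7 columns of dots.
Horizontal edges: (rows + 1) * cols = 5 * 6 = 30
Vertical edges: rows * (cols + 1) = 4 * 7 = 28
Total edges: 30 + 28 = 58
Edges drawn: 17
Remaining: 58 - 17 = 41

41


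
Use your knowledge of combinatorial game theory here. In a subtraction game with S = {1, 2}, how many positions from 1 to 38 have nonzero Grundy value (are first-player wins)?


Subtraction set S = {1, 2}, so G(n) = n mod 3.
G(n) = 0 when n is a multiple of 3.
Multiples of 3 in [1, 38]: 12
N-positions (nonzero Grundy) = 38 - 12 = 26

26
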